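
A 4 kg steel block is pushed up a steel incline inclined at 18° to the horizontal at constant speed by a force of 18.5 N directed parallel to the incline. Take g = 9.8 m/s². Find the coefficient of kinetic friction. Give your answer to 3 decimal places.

0.171

At constant speed ΣF = 0 along the incline. The applied 18.5 N acts up the slope; the weight component mg sin 18° = 12.113 N and kinetic friction μN both act down the slope.
So 18.5 = 12.113 + μ × 37.281, giving μ = (18.5 − 12.113) / 37.281 = 0.1713.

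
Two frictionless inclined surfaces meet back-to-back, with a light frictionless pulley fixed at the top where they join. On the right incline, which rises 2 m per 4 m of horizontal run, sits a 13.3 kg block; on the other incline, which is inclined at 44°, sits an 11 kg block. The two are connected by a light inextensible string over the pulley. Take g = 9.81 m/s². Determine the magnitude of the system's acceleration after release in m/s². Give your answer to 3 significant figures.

Resolve each weight along its own incline: the 13.3 kg mass has component 13.3 × 9.81 × sin 26.57° = 58.349 N down its slope, and the 11 kg mass has 11 × 9.81 × sin 44° = 74.961 N down its slope.
The 11 kg side's 74.961 N exceeds the other side's 58.349 N, so that mass slides down and the 13.3 kg mass slides up. Taking that direction as positive, Newton's second law for the whole system gives 74.961 − 58.349 = (13.3 + 11) a, so a = 16.612 / 24.3 = 0.6836 m/s².

0.684 m/s²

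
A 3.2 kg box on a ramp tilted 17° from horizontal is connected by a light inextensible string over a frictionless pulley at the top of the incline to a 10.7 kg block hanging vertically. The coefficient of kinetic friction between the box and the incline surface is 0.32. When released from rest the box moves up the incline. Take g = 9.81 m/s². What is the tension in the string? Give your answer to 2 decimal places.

38.63 N

For the box on the incline: the weight component along the slope is m₁g sin 17° = 3.2 × 9.81 × 0.2924 = 9.179 N and the normal force is N = m₁g cos 17° = 30.020 N.
Kinetic friction opposes the box's motion up the incline: f = μN = 0.32 × 30.020 = 9.606 N acting down the slope.
Newton's second law for the box (up-slope positive): T − 9.179 − 9.606 = 3.2 a. For the hanging block (downward positive): 10.7 × 9.81 − T = 10.7 a.
Adding the two equations eliminates T: 86.182 = 13.9 a, so a = 6.2001 m/s².
Then from the hanging block's equation, T = 10.7 × (9.81 − 6.2001) = 38.626 N.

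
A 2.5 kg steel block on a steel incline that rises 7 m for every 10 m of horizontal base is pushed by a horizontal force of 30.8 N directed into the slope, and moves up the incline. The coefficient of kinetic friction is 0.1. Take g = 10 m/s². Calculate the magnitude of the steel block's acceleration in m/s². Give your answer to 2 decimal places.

The horizontal push has components F cos 34.99° = 30.8 × 0.8192 = 25.231 N up the incline and F sin 34.99° = 30.8 × 0.5735 = 17.664 N pressing into the surface.
The normal force is therefore N = mg cos 34.99° + F sin 34.99° = 20.480 + 17.664 = 38.144 N, and kinetic friction down the slope is μN = 0.1 × 38.144 = 3.814 N.
Along the incline: F cos 34.99° − mg sin 34.99° − μN = ma, so 25.231 − 14.338 − 3.814 = 2.5 a, giving a = 2.8316 m/s².

2.83 m/s²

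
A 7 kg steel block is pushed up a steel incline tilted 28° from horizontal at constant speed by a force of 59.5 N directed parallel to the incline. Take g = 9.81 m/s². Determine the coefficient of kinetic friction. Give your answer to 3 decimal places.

0.450

At constant speed ΣF = 0 along the incline. The applied 59.5 N acts up the slope; the weight component mg sin 28° = 32.239 N and kinetic friction μN both act down the slope.
So 59.5 = 32.239 + μ × 60.632, giving μ = (59.5 − 32.239) / 60.632 = 0.4496.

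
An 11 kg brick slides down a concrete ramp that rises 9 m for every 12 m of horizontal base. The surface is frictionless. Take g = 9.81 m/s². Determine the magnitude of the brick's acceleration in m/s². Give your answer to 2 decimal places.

Resolving the weight along the incline: the component pulling the brick down the slope is mg sin 36.87° = 11 × 9.81 × 0.6000 = 64.746 N, and the normal force is N = mg cos 36.87° = 11 × 9.81 × 0.8000 = 86.328 N.
With no friction the net force along the incline is 64.746 N, so a = g sin 36.87° = 64.746 / 11 = 5.8860 m/s².

5.89 m/s²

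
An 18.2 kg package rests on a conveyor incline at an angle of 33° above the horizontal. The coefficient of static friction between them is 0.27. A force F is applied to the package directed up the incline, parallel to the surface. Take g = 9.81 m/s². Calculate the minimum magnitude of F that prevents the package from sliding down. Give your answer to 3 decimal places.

The normal force is N = mg cos 33° = 149.738 N. With F at its minimum the package is on the verge of sliding down, so static friction is at its maximum μ_s N = 0.27 × 149.738 = 40.429 N and acts up the slope.
Equilibrium along the incline: F + μ_s N = mg sin 33°, so F = 97.241 − 40.429 = 56.812 N.

56.812 N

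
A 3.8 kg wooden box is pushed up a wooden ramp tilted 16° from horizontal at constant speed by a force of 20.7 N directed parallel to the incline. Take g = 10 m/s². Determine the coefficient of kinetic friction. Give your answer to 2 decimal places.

0.28

At constant speed ΣF = 0 along the incline. The applied 20.7 N acts up the slope; the weight component mg sin 16° = 10.474 N and kinetic friction μN both act down the slope.
So 20.7 = 10.474 + μ × 36.528, giving μ = (20.7 − 10.474) / 36.528 = 0.2799.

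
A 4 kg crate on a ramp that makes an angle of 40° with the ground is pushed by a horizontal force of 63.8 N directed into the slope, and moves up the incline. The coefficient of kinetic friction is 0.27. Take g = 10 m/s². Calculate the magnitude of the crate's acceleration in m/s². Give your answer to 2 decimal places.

The horizontal push has components F cos 40° = 63.8 × 0.7660 = 48.871 N up the incline and F sin 40° = 63.8 × 0.6428 = 41.011 N pressing into the surface.
The normal force is therefore N = mg cos 40° + F sin 40° = 30.640 + 41.011 = 71.651 N, and kinetic friction down the slope is μN = 0.27 × 71.651 = 19.346 N.
Along the incline: F cos 40° − mg sin 40° − μN = ma, so 48.871 − 25.712 − 19.346 = 4 a, giving a = 0.9533 m/s².

0.95 m/s²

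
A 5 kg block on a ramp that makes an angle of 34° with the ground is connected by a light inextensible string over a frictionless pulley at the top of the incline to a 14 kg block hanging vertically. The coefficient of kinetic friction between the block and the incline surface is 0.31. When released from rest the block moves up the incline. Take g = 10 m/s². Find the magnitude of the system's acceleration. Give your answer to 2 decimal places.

5.22 m/s²

For the block on the incline: the weight component along the slope is m₁g sin 34° = 5 × 10 × 0.5592 = 27.960 N and the normal force is N = m₁g cos 34° = 41.452 N.
Kinetic friction opposes the block's motion up the incline: f = μN = 0.31 × 41.452 = 12.850 N acting down the slope.
Newton's second law for the block (up-slope positive): T − 27.960 − 12.850 = 5 a. For the hanging block (downward positive): 14 × 10 − T = 14 a.
Adding the two equations eliminates T: 99.190 = 19 a, so a = 5.2205 m/s².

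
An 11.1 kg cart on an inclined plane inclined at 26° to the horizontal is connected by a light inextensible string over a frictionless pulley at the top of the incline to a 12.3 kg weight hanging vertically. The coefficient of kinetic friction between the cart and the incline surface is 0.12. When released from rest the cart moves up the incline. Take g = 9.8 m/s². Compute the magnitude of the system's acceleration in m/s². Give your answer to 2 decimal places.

2.61 m/s²

For the cart on the incline: the weight component along the slope is m₁g sin 26° = 11.1 × 9.8 × 0.4384 = 47.689 N and the normal force is N = m₁g cos 26° = 97.771 N.
Kinetic friction opposes the cart's motion up the incline: f = μN = 0.12 × 97.771 = 11.733 N acting down the slope.
Newton's second law for the cart (up-slope positive): T − 47.689 − 11.733 = 11.1 a. For the hanging weight (downward positive): 12.3 × 9.8 − T = 12.3 a.
Adding the two equations eliminates T: 61.118 = 23.4 a, so a = 2.6119 m/s².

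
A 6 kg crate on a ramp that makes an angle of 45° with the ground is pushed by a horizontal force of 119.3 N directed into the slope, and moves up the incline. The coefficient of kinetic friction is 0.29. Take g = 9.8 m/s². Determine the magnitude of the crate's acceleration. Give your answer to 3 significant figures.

1.04 m/s²

The horizontal push has components F cos 45° = 119.3 × 0.7071 = 84.357 N up the incline and F sin 45° = 119.3 × 0.7071 = 84.357 N pressing into the surface.
The normal force is therefore N = mg cos 45° + F sin 45° = 41.577 + 84.357 = 125.934 N, and kinetic friction down the slope is μN = 0.29 × 125.934 = 36.521 N.
Along the incline: F cos 45° − mg sin 45° − μN = ma, so 84.357 − 41.577 − 36.521 = 6 a, giving a = 1.0432 m/s².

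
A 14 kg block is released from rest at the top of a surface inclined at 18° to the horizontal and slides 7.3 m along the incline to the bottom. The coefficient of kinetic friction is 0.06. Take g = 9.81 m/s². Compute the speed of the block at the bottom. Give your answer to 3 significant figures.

The weight component along the incline is mg sin 18° = 42.440 N and the normal force is N = mg cos 18° = 130.618 N.
Friction up the slope is f = μN = 0.06 × 130.618 = 7.837 N, so the net downslope force is 42.440 − 7.837 = 34.603 N and a = 34.603 / 14 = 2.4716 m/s².
Starting from rest over a distance of 7.3 m, v² = 2aL = 2 × 2.4716 × 7.3 = 36.0854, so v = 6.0071 m/s.

6.01 m/s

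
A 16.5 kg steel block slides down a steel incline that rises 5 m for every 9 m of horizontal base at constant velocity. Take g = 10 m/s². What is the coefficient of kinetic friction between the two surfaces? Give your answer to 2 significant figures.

At constant velocity the net force along the incline is zero: mg sin 29.05° = μ mg cos 29.05°.
So μ = tan 29.05° = 0.4856 / 0.8742 = 0.5555.

0.56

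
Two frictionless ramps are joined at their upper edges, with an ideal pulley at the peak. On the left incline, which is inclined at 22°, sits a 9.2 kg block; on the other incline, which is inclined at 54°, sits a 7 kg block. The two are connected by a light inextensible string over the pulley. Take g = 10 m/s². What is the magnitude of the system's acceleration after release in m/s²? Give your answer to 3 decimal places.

Resolve each weight along its own incline: the 9.2 kg mass has component 9.2 × 10 × sin 22° = 34.464 N down its slope, and the 7 kg mass has 7 × 10 × sin 54° = 56.631 N down its slope.
The 7 kg side's 56.631 N exceeds the other side's 34.464 N, so that mass slides down and the 9.2 kg mass slides up. Taking that direction as positive, Newton's second law for the whole system gives 56.631 − 34.464 = (9.2 + 7) a, so a = 22.167 / 16.2 = 1.3683 m/s².

1.368 m/s²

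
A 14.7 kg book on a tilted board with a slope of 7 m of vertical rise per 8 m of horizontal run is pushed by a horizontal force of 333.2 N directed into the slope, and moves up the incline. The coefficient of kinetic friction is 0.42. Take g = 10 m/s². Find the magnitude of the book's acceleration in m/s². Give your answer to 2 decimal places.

The horizontal push has components F cos 41.19° = 333.2 × 0.7526 = 250.766 N up the incline and F sin 41.19° = 333.2 × 0.6585 = 219.412 N pressing into the surface.
The normal force is therefore N = mg cos 41.19° + F sin 41.19° = 110.632 + 219.412 = 330.044 N, and kinetic friction down the slope is μN = 0.42 × 330.044 = 138.618 N.
Along the incline: F cos 41.19° − mg sin 41.19° − μN = ma, so 250.766 − 96.799 − 138.618 = 14.7 a, giving a = 1.0441 m/s².

1.04 m/s²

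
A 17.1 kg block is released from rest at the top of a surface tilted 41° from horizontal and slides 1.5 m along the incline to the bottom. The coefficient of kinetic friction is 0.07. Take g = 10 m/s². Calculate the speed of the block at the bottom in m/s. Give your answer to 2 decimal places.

4.25 m/s

The weight component along the incline is mg sin 41° = 112.186 N and the normal force is N = mg cos 41° = 129.055 N.
Friction up the slope is f = μN = 0.07 × 129.055 = 9.034 N, so the net downslope force is 112.186 − 9.034 = 103.152 N and a = 103.152 / 17.1 = 6.0323 m/s².
Starting from rest over a distance of 1.5 m, v² = 2aL = 2 × 6.0323 × 1.5 = 18.0969, so v = 4.2540 m/s.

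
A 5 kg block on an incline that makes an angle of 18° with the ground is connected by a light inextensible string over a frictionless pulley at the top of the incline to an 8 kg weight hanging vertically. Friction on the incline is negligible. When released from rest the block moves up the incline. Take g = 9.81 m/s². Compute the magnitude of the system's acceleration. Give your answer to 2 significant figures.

4.9 m/s²

For the block on the incline: the weight component along the slope is m₁g sin 18° = 5 × 9.81 × 0.3090 = 15.156 N and the normal force is N = m₁g cos 18° = 46.649 N.
Newton's second law for the block (up-slope positive): T − 15.156 = 5 a. For the hanging weight (downward positive): 8 × 9.81 − T = 8 a.
Adding the two equations eliminates T: 63.324 = 13 a, so a = 4.8711 m/s².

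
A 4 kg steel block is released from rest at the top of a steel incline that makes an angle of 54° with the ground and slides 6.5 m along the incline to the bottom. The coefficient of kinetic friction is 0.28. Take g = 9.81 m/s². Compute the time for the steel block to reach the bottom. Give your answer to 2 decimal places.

1.43 s

The weight component along the incline is mg sin 54° = 31.746 N and the normal force is N = mg cos 54° = 23.065 N.
Friction up the slope is f = μN = 0.28 × 23.065 = 6.458 N, so the net downslope force is 31.746 − 6.458 = 25.288 N and a = 25.288 / 4 = 6.3220 m/s².
Starting from rest, L = ½at², so t = √(2L/a) = √(2 × 6.5 / 6.3220) = 1.4340 s.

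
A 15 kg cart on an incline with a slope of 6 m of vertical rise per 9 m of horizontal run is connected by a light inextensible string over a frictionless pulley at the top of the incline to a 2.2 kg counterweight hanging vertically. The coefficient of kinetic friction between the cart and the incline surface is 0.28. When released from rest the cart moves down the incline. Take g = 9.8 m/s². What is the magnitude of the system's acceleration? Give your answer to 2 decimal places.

For the cart on the incline: the weight component along the slope is m₁g sin 33.69° = 15 × 9.8 × 0.5547 = 81.541 N and the normal force is N = m₁g cos 33.69° = 122.311 N.
Kinetic friction opposes the cart's motion down the incline: f = μN = 0.28 × 122.311 = 34.247 N acting up the slope.
Newton's second law for the cart (down-slope positive): 81.541 − 34.247 − T = 15 a. For the hanging counterweight (upward positive): T − 2.2 × 9.8 = 2.2 a.
Adding the two equations eliminates T: 25.734 = 17.2 a, so a = 1.4962 m/s².

1.50 m/s²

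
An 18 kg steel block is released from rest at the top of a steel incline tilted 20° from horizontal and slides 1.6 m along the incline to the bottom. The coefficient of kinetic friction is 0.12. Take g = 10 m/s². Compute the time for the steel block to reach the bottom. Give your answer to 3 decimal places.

The weight component along the incline is mg sin 20° = 61.564 N and the normal force is N = mg cos 20° = 169.145 N.
Friction up the slope is f = μN = 0.12 × 169.145 = 20.297 N, so the net downslope force is 61.564 − 20.297 = 41.267 N and a = 41.267 / 18 = 2.2926 m/s².
Starting from rest, L = ½at², so t = √(2L/a) = √(2 × 1.6 / 2.2926) = 1.1814 s.

1.181 s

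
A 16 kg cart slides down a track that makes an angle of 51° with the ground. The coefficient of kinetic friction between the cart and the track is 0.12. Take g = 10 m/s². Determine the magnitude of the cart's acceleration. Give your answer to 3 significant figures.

Resolving the weight along the incline: the component pulling the cart down the slope is mg sin 51° = 16 × 10 × 0.7771 = 124.336 N, and the normal force is N = mg cos 51° = 16 × 10 × 0.6293 = 100.688 N.
Kinetic friction acts up the slope with magnitude f = μN = 0.12 × 100.688 = 12.083 N.
Net force along the incline is 124.336 − 12.083 = 112.253 N, so a = 112.253 / 16 = 7.0158 m/s².

7.02 m/s²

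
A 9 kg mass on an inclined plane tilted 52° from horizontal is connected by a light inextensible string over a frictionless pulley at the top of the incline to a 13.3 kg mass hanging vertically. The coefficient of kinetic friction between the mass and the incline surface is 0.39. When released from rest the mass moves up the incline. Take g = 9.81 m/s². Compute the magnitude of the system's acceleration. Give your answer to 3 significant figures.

1.78 m/s²

For the mass on the incline: the weight component along the slope is m₁g sin 52° = 9 × 9.81 × 0.7880 = 69.573 N and the normal force is N = m₁g cos 52° = 54.357 N.
Kinetic friction opposes the mass's motion up the incline: f = μN = 0.39 × 54.357 = 21.199 N acting down the slope.
Newton's second law for the mass (up-slope positive): T − 69.573 − 21.199 = 9 a. For the hanging mass (downward positive): 13.3 × 9.81 − T = 13.3 a.
Adding the two equations eliminates T: 39.701 = 22.3 a, so a = 1.7803 m/s².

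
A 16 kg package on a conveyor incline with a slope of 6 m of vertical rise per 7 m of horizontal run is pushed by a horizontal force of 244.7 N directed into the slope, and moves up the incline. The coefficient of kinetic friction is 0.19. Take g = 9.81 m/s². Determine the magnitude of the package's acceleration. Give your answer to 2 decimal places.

1.92 m/s²

The horizontal push has components F cos 40.60° = 244.7 × 0.7593 = 185.801 N up the incline and F sin 40.60° = 244.7 × 0.6508 = 159.251 N pressing into the surface.
The normal force is therefore N = mg cos 40.60° + F sin 40.60° = 119.180 + 159.251 = 278.431 N, and kinetic friction down the slope is μN = 0.19 × 278.431 = 52.902 N.
Along the incline: F cos 40.60° − mg sin 40.60° − μN = ma, so 185.801 − 102.150 − 52.902 = 16 a, giving a = 1.9218 m/s².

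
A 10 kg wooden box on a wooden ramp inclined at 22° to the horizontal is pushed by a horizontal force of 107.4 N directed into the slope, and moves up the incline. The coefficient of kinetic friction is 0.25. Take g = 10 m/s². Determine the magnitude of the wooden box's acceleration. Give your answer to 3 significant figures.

2.89 m/s²

The horizontal push has components F cos 22° = 107.4 × 0.9272 = 99.581 N up the incline and F sin 22° = 107.4 × 0.3746 = 40.232 N pressing into the surface.
The normal force is therefore N = mg cos 22° + F sin 22° = 92.720 + 40.232 = 132.952 N, and kinetic friction down the slope is μN = 0.25 × 132.952 = 33.238 N.
Along the incline: F cos 22° − mg sin 22° − μN = ma, so 99.581 − 37.460 − 33.238 = 10 a, giving a = 2.8883 m/s².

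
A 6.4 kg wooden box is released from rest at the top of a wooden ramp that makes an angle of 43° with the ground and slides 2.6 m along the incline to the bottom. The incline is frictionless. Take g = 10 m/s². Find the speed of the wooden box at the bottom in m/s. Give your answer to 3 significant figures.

The weight component along the incline is mg sin 43° = 43.648 N and the normal force is N = mg cos 43° = 46.807 N.
With no friction, a = g sin 43° = 6.8200 m/s².
Starting from rest over a distance of 2.6 m, v² = 2aL = 2 × 6.8200 × 2.6 = 35.4640, so v = 5.9552 m/s.

5.96 m/s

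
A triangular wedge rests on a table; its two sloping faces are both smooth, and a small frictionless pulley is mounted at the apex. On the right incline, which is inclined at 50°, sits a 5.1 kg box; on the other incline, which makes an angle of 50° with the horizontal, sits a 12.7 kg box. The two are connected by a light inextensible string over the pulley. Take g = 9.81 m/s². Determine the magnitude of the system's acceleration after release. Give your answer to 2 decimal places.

Resolve each weight along its own incline: the 5.1 kg mass has component 5.1 × 9.81 × sin 50° = 38.326 N down its slope, and the 12.7 kg mass has 12.7 × 9.81 × sin 50° = 95.439 N down its slope.
The 12.7 kg side's 95.439 N exceeds the other side's 38.326 N, so that mass slides down and the 5.1 kg mass slides up. Taking that direction as positive, Newton's second law for the whole system gives 95.439 − 38.326 = (5.1 + 12.7) a, so a = 57.113 / 17.8 = 3.2086 m/s².

3.21 m/s²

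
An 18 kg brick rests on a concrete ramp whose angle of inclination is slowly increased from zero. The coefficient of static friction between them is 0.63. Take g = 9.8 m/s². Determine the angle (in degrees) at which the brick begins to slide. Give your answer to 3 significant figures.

32.2°

At the threshold of sliding, static friction is at its maximum μ_s N and exactly balances the weight component along the incline: mg sin θ = μ_s mg cos θ.
Hence tan θ = μ_s = 0.63, so θ = arctan(0.63) = 32.2109°.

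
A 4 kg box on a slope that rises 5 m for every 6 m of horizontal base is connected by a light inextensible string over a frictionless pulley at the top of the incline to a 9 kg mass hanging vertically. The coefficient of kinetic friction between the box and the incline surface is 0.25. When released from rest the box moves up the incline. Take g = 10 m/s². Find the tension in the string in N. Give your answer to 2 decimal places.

50.74 N

For the box on the incline: the weight component along the slope is m₁g sin 39.81° = 4 × 10 × 0.6402 = 25.608 N and the normal force is N = m₁g cos 39.81° = 30.729 N.
Kinetic friction opposes the box's motion up the incline: f = μN = 0.25 × 30.729 = 7.682 N acting down the slope.
Newton's second law for the box (up-slope positive): T − 25.608 − 7.682 = 4 a. For the hanging mass (downward positive): 9 × 10 − T = 9 a.
Adding the two equations eliminates T: 56.710 = 13 a, so a = 4.3623 m/s².
Then from the hanging mass's equation, T = 9 × (10 − 4.3623) = 50.739 N.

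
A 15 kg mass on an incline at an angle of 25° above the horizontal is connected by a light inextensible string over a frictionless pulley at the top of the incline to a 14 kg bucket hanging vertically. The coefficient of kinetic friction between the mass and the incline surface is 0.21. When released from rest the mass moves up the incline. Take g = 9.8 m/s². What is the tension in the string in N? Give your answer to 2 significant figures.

110 N

For the mass on the incline: the weight component along the slope is m₁g sin 25° = 15 × 9.8 × 0.4226 = 62.122 N and the normal force is N = m₁g cos 25° = 133.227 N.
Kinetic friction opposes the mass's motion up the incline: f = μN = 0.21 × 133.227 = 27.978 N acting down the slope.
Newton's second law for the mass (up-slope positive): T − 62.122 − 27.978 = 15 a. For the hanging bucket (downward positive): 14 × 9.8 − T = 14 a.
Adding the two equations eliminates T: 47.100 = 29 a, so a = 1.6241 m/s².
Then from the hanging bucket's equation, T = 14 × (9.8 − 1.6241) = 114.463 N.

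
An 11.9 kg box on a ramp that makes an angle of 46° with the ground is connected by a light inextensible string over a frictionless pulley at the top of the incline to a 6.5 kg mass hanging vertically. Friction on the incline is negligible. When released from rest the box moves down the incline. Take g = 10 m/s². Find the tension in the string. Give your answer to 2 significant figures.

72 N

For the box on the incline: the weight component along the slope is m₁g sin 46° = 11.9 × 10 × 0.7193 = 85.597 N and the normal force is N = m₁g cos 46° = 82.664 N.
Newton's second law for the box (down-slope positive): 85.597 − T = 11.9 a. For the hanging mass (upward positive): T − 6.5 × 10 = 6.5 a.
Adding the two equations eliminates T: 20.597 = 18.4 a, so a = 1.1194 m/s².
Then from the hanging mass's equation, T = 6.5 × (10 + 1.1194) = 72.276 N.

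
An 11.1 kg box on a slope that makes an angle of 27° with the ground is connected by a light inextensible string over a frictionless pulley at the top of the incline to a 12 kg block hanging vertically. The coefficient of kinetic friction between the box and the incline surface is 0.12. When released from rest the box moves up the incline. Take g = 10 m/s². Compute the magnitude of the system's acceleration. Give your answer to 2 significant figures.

For the box on the incline: the weight component along the slope is m₁g sin 27° = 11.1 × 10 × 0.4540 = 50.394 N and the normal force is N = m₁g cos 27° = 98.902 N.
Kinetic friction opposes the box's motion up the incline: f = μN = 0.12 × 98.902 = 11.868 N acting down the slope.
Newton's second law for the box (up-slope positive): T − 50.394 − 11.868 = 11.1 a. For the hanging block (downward positive): 12 × 10 − T = 12 a.
Adding the two equations eliminates T: 57.738 = 23.1 a, so a = 2.4995 m/s².

2.5 m/s²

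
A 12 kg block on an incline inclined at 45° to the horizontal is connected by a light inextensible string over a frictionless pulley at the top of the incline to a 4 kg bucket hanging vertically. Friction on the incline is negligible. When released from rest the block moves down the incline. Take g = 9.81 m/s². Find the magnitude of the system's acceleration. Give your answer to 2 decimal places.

For the block on the incline: the weight component along the slope is m₁g sin 45° = 12 × 9.81 × 0.7071 = 83.240 N and the normal force is N = m₁g cos 45° = 83.241 N.
Newton's second law for the block (down-slope positive): 83.240 − T = 12 a. For the hanging bucket (upward positive): T − 4 × 9.81 = 4 a.
Adding the two equations eliminates T: 44.000 = 16 a, so a = 2.7500 m/s².

2.75 m/s²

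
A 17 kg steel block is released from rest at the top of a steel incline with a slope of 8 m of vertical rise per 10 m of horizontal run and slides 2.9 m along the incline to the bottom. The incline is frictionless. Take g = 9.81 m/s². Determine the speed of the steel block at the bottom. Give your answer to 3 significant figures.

5.96 m/s

The weight component along the incline is mg sin 38.66° = 104.180 N and the normal force is N = mg cos 38.66° = 130.225 N.
With no friction, a = g sin 38.66° = 6.1283 m/s².
Starting from rest over a distance of 2.9 m, v² = 2aL = 2 × 6.1283 × 2.9 = 35.5441, so v = 5.9619 m/s.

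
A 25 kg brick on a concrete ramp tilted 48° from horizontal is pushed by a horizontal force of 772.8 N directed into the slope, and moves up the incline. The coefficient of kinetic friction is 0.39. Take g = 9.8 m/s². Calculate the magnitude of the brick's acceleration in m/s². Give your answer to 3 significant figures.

1.88 m/s²

The horizontal push has components F cos 48° = 772.8 × 0.6691 = 517.080 N up the incline and F sin 48° = 772.8 × 0.7431 = 574.268 N pressing into the surface.
The normal force is therefore N = mg cos 48° + F sin 48° = 163.930 + 574.268 = 738.198 N, and kinetic friction down the slope is μN = 0.39 × 738.198 = 287.897 N.
Along the incline: F cos 48° − mg sin 48° − μN = ma, so 517.080 − 182.060 − 287.897 = 25 a, giving a = 1.8849 m/s².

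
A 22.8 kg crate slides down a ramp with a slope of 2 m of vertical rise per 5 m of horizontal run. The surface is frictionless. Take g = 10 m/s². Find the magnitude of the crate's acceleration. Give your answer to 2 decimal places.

Resolving the weight along the incline: the component pulling the crate down the slope is mg sin 21.80° = 22.8 × 10 × 0.3714 = 84.679 N, and the normal force is N = mg cos 21.80° = 22.8 × 10 × 0.9285 = 211.698 N.
With no friction the net force along the incline is 84.679 N, so a = g sin 21.80° = 84.679 / 22.8 = 3.7140 m/s².

3.71 m/s²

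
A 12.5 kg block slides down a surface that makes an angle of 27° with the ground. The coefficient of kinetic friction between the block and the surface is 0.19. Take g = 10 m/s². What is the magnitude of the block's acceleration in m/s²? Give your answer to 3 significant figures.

2.85 m/s²

Resolving the weight along the incline: the component pulling the block down the slope is mg sin 27° = 12.5 × 10 × 0.4540 = 56.750 N, and the normal force is N = mg cos 27° = 12.5 × 10 × 0.8910 = 111.375 N.
Kinetic friction acts up the slope with magnitude f = μN = 0.19 × 111.375 = 21.161 N.
Net force along the incline is 56.750 − 21.161 = 35.589 N, so a = 35.589 / 12.5 = 2.8471 m/s².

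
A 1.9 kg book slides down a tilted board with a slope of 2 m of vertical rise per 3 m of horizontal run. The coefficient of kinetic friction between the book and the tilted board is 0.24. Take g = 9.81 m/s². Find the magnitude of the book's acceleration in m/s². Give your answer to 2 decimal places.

Resolving the weight along the incline: the component pulling the book down the slope is mg sin 33.69° = 1.9 × 9.81 × 0.5547 = 10.339 N, and the normal force is N = mg cos 33.69° = 1.9 × 9.81 × 0.8321 = 15.510 N.
Kinetic friction acts up the slope with magnitude f = μN = 0.24 × 15.510 = 3.722 N.
Net force along the incline is 10.339 − 3.722 = 6.617 N, so a = 6.617 / 1.9 = 3.4826 m/s².

3.48 m/s²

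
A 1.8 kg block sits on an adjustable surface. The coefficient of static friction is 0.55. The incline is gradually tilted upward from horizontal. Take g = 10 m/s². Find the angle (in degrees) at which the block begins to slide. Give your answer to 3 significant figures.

28.8°

At the threshold of sliding, static friction is at its maximum μ_s N and exactly balances the weight component along the incline: mg sin θ = μ_s mg cos θ.
Hence tan θ = μ_s = 0.55, so θ = arctan(0.55) = 28.8108°.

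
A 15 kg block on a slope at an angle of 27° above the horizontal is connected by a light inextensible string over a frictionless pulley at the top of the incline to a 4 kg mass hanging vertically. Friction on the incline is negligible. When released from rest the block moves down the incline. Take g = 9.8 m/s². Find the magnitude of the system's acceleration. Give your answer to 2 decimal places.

1.45 m/s²

For the block on the incline: the weight component along the slope is m₁g sin 27° = 15 × 9.8 × 0.4540 = 66.738 N and the normal force is N = m₁g cos 27° = 130.978 N.
Newton's second law for the block (down-slope positive): 66.738 − T = 15 a. For the hanging mass (upward positive): T − 4 × 9.8 = 4 a.
Adding the two equations eliminates T: 27.538 = 19 a, so a = 1.4494 m/s².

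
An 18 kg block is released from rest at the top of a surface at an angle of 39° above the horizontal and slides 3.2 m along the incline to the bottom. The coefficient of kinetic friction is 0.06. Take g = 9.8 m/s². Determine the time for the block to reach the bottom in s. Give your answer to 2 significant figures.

The weight component along the incline is mg sin 39° = 111.012 N and the normal force is N = mg cos 39° = 137.089 N.
Friction up the slope is f = μN = 0.06 × 137.089 = 8.225 N, so the net downslope force is 111.012 − 8.225 = 102.787 N and a = 102.787 / 18 = 5.7104 m/s².
Starting from rest, L = ½at², so t = √(2L/a) = √(2 × 3.2 / 5.7104) = 1.0587 s.

1.1 s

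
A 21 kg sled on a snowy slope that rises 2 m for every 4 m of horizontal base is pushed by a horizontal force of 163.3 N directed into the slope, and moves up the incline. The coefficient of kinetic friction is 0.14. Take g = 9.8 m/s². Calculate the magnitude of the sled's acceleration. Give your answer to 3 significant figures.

0.859 m/s²

The horizontal push has components F cos 26.57° = 163.3 × 0.8944 = 146.056 N up the incline and F sin 26.57° = 163.3 × 0.4472 = 73.028 N pressing into the surface.
The normal force is therefore N = mg cos 26.57° + F sin 26.57° = 184.068 + 73.028 = 257.096 N, and kinetic friction down the slope is μN = 0.14 × 257.096 = 35.993 N.
Along the incline: F cos 26.57° − mg sin 26.57° − μN = ma, so 146.056 − 92.034 − 35.993 = 21 a, giving a = 0.8585 m/s².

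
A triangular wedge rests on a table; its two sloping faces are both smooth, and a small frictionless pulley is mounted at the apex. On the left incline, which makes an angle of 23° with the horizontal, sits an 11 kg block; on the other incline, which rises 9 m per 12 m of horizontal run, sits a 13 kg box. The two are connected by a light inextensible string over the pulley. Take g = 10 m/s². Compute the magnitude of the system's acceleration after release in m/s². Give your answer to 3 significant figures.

Resolve each weight along its own incline: the 11 kg mass has component 11 × 10 × sin 23° = 42.980 N down its slope, and the 13 kg mass has 13 × 10 × sin 36.87° = 78.000 N down its slope.
The 13 kg side's 78.000 N exceeds the other side's 42.980 N, so that mass slides down and the 11 kg mass slides up. Taking that direction as positive, Newton's second law for the whole system gives 78.000 − 42.980 = (11 + 13) a, so a = 35.020 / 24 = 1.4592 m/s².

1.46 m/s²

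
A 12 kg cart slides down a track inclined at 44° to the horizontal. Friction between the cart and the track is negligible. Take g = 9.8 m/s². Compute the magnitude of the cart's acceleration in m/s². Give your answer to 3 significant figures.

6.81 m/s²

Resolving the weight along the incline: the component pulling the cart down the slope is mg sin 44° = 12 × 9.8 × 0.6947 = 81.697 N, and the normal force is N = mg cos 44° = 12 × 9.8 × 0.7193 = 84.590 N.
With no friction the net force along the incline is 81.697 N, so a = g sin 44° = 81.697 / 12 = 6.8081 m/s².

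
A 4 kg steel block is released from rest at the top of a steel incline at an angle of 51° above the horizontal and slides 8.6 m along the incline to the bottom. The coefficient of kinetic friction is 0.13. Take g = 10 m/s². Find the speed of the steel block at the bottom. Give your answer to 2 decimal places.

The weight component along the incline is mg sin 51° = 31.086 N and the normal force is N = mg cos 51° = 25.173 N.
Friction up the slope is f = μN = 0.13 × 25.173 = 3.272 N, so the net downslope force is 31.086 − 3.272 = 27.814 N and a = 27.814 / 4 = 6.9535 m/s².
Starting from rest over a distance of 8.6 m, v² = 2aL = 2 × 6.9535 × 8.6 = 119.6002, so v = 10.9362 m/s.

10.94 m/s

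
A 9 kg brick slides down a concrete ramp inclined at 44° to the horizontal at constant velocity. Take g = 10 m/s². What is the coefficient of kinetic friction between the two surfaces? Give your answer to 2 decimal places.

0.97

At constant velocity the net force along the incline is zero: mg sin 44° = μ mg cos 44°.
So μ = tan 44° = 0.6947 / 0.7193 = 0.9658.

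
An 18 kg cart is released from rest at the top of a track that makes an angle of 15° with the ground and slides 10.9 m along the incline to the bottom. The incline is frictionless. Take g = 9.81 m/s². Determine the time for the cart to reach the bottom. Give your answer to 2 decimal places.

The weight component along the incline is mg sin 15° = 45.702 N and the normal force is N = mg cos 15° = 170.563 N.
With no friction, a = g sin 15° = 2.5390 m/s².
Starting from rest, L = ½at², so t = √(2L/a) = √(2 × 10.9 / 2.5390) = 2.9302 s.

2.93 s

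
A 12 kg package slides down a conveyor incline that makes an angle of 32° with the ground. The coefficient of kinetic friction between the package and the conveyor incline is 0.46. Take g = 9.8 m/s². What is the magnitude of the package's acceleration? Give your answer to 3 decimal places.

Resolving the weight along the incline: the component pulling the package down the slope is mg sin 32° = 12 × 9.8 × 0.5299 = 62.316 N, and the normal force is N = mg cos 32° = 12 × 9.8 × 0.8480 = 99.725 N.
Kinetic friction acts up the slope with magnitude f = μN = 0.46 × 99.725 = 45.873 N.
Net force along the incline is 62.316 − 45.873 = 16.443 N, so a = 16.443 / 12 = 1.3703 m/s².

1.370 m/s²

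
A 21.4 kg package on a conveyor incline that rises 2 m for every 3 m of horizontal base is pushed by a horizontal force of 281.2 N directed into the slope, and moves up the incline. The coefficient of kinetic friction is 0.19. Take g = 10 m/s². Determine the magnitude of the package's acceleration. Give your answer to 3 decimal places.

2.421 m/s²

The horizontal push has components F cos 33.69° = 281.2 × 0.8321 = 233.987 N up the incline and F sin 33.69° = 281.2 × 0.5547 = 155.982 N pressing into the surface.
The normal force is therefore N = mg cos 33.69° + F sin 33.69° = 178.069 + 155.982 = 334.051 N, and kinetic friction down the slope is μN = 0.19 × 334.051 = 63.470 N.
Along the incline: F cos 33.69° − mg sin 33.69° − μN = ma, so 233.987 − 118.706 − 63.470 = 21.4 a, giving a = 2.4211 m/s².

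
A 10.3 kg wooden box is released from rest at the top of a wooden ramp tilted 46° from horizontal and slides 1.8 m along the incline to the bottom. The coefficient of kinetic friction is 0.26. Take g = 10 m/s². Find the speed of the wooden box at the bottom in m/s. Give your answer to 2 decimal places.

The weight component along the incline is mg sin 46° = 74.092 N and the normal force is N = mg cos 46° = 71.550 N.
Friction up the slope is f = μN = 0.26 × 71.550 = 18.603 N, so the net downslope force is 74.092 − 18.603 = 55.489 N and a = 55.489 / 10.3 = 5.3873 m/s².
Starting from rest over a distance of 1.8 m, v² = 2aL = 2 × 5.3873 × 1.8 = 19.3943, so v = 4.4039 m/s.

4.40 m/s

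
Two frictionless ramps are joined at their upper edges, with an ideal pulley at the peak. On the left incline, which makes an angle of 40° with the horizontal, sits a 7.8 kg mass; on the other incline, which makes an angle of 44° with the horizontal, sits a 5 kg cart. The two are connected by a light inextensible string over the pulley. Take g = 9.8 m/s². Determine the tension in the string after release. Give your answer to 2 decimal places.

39.94 N

Resolve each weight along its own incline: the 7.8 kg mass has component 7.8 × 9.8 × sin 40° = 49.135 N down its slope, and the 5 kg mass has 5 × 9.8 × sin 44° = 34.038 N down its slope.
The 7.8 kg side's 49.135 N exceeds the other side's 34.038 N, so that mass slides down and the 5 kg mass slides up. Taking that direction as positive, Newton's second law for the whole system gives 49.135 − 34.038 = (7.8 + 5) a, so a = 15.097 / 12.8 = 1.1795 m/s².
For the 5 kg mass (up-slope positive): T − 34.038 = 5 × 1.1795, so T = 39.935 N.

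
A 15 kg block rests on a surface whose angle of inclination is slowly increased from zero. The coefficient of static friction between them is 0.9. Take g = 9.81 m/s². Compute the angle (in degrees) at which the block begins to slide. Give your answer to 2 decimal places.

41.99°

At the threshold of sliding, static friction is at its maximum μ_s N and exactly balances the weight component along the incline: mg sin θ = μ_s mg cos θ.
Hence tan θ = μ_s = 0.9, so θ = arctan(0.9) = 41.9872°.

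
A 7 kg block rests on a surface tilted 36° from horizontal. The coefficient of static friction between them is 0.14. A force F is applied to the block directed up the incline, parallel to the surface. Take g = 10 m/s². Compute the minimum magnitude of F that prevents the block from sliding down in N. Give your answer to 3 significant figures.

The normal force is N = mg cos 36° = 56.631 N. With F at its minimum the block is on the verge of sliding down, so static friction is at its maximum μ_s N = 0.14 × 56.631 = 7.928 N and acts up the slope.
Equilibrium along the incline: F + μ_s N = mg sin 36°, so F = 41.145 − 7.928 = 33.217 N.

33.2 N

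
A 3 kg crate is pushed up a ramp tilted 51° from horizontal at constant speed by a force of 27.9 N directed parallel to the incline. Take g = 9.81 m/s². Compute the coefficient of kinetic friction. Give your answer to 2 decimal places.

At constant speed ΣF = 0 along the incline. The applied 27.9 N acts up the slope; the weight component mg sin 51° = 22.871 N and kinetic friction μN both act down the slope.
So 27.9 = 22.871 + μ × 18.521, giving μ = (27.9 − 22.871) / 18.521 = 0.2715.

0.27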